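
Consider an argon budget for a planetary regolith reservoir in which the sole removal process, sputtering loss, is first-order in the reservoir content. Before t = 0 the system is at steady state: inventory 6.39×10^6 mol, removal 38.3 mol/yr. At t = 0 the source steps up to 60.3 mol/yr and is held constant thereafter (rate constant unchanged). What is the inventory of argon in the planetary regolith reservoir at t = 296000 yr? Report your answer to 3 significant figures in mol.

9.44×10^6 mol

τ = M₀/F₀ = 6.39×10^6/38.3 = 166800 yr; rate constant k = 1/τ.
New steady state M_∞ = F₁/k = F₁·τ = 60.3 × 166800 = 1.0060×10^7 mol.
M(t) = M_∞ + (M₀ − M_∞)·e^(−t/τ); t/τ = 296000/166800 = 1.774, so e^(−t/τ) = 0.1696.
M(t) = 1.0060×10^7 − 3.670×10^6 × 0.1696 = 9.4379×10^6 mol.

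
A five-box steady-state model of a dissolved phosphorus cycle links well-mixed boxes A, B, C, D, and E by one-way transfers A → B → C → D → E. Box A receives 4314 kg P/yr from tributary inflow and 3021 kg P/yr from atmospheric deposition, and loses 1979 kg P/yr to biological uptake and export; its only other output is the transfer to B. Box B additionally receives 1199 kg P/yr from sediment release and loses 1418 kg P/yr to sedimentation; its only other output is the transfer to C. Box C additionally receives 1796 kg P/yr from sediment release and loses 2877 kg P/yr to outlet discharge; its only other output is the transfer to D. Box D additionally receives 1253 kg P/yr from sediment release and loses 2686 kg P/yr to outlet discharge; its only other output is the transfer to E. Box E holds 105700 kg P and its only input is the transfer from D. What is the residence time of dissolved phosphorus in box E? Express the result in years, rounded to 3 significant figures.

Box A: F(A→B) = (4314 + 3021) − 1979 = 5356.0 kg P/yr.
Box B: F(B→C) = (5356.0 + 1199) − 1418 = 5137.0 kg P/yr.
Box C: F(C→D) = (5137.0 + 1796) − 2877 = 4056.0 kg P/yr.
Box D: F(D→E) = (4056.0 + 1253) − 2686 = 2623.0 kg P/yr.
Box E throughput = its input = 2623.0 kg P/yr; τ = 105700 / 2623.0 = 40.30 yr.

40.3 yr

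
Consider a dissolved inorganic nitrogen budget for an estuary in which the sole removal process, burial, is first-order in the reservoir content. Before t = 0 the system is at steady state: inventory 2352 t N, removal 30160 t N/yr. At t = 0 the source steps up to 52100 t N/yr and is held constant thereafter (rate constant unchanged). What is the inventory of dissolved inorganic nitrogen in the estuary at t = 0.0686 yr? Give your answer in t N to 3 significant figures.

The sink rate constant is k = F₀/M₀ = 30160/2352 = 12.82 yr⁻¹.
Solving dM/dt = F₁ − kM with M(0) = M₀ gives M(t) = F₁/k + (M₀ − F₁/k)·e^(−kt).
F₁/k = 52100/12.82 = 4063.0 t N; kt = 12.82 × 0.0686 = 0.8797, e^(−kt) = 0.4149.
M(0.0686) = 4063.0 + (2352 − 4063.0) × 0.4149 = 4063.0 − 709.9 = 3353.1 t N.

3350 t N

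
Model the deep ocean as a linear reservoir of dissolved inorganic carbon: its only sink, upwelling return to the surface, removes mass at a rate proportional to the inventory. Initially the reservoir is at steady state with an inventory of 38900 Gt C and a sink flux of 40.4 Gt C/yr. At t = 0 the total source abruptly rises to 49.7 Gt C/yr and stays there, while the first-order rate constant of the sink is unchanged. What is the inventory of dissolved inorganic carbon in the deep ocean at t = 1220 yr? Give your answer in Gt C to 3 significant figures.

The sink rate constant is k = F₀/M₀ = 40.4/38900 = 0.001039 yr⁻¹.
Solving dM/dt = F₁ − kM with M(0) = M₀ gives M(t) = F₁/k + (M₀ − F₁/k)·e^(−kt).
F₁/k = 49.7/0.001039 = 47855 Gt C; kt = 0.001039 × 1220 = 1.267, e^(−kt) = 0.2817.
M(1220) = 47855 + (38900 − 47855) × 0.2817 = 47855 − 2522 = 45332 Gt C.

45300 Gt C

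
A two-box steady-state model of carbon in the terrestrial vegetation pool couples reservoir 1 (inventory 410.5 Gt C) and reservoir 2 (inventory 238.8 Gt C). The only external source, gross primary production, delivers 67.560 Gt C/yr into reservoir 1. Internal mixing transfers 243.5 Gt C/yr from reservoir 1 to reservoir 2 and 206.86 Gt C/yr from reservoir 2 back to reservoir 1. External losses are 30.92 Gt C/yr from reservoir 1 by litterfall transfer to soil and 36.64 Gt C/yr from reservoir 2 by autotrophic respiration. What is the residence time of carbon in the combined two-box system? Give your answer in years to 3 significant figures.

9.61 yr

Residence time in the combined system uses the total inventory and the total *external* removal — internal exchanges between the two boxes cancel.
M_total = 410.5 + 238.8 = 649.30 Gt C.
ΣF_external_out = 30.92 + 36.64 = 67.560 Gt C/yr.
τ = M_total / ΣF_ext = 649.30 / 67.560 = 9.611 yr.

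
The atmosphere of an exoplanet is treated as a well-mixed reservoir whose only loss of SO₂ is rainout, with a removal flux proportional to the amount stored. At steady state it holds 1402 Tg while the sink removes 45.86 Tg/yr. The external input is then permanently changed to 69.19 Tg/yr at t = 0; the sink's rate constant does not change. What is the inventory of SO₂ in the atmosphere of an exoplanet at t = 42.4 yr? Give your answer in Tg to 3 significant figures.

Residence time τ = M₀/F₀ = 30.57 yr. The eventual steady state is M_∞ = M₀·(F₁/F₀) = 1402 × 69.19/45.86 = 2115.2 Tg.
The anomaly ΔM(t) = M(t) − M_∞ decays as ΔM₀·e^(−t/τ) with ΔM₀ = 1402 − 2115.2 = −713.2 Tg.
At t = 42.4 yr, e^(−t/τ) = e^(−1.387) = 0.2498, so ΔM = −178.2 Tg and M = 2115.2 − 178.2 = 1937.0 Tg.

1940 Tg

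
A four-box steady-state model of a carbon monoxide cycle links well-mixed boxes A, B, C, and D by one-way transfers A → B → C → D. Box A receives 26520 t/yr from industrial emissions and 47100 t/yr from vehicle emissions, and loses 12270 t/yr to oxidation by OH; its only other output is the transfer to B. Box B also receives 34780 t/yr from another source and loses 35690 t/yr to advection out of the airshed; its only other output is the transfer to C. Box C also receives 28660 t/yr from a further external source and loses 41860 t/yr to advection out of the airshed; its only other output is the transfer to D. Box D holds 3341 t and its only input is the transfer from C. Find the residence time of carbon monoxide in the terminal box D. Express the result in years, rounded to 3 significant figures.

0.0707 yr

Box A: F(A→B) = (26520 + 47100) − 12270 = 61350 t/yr.
Box B: F(B→C) = (61350 + 34780) − 35690 = 60440 t/yr.
Box C: F(C→D) = (60440 + 28660) − 41860 = 47240 t/yr.
Box D throughput = its input = 47240 t/yr; τ = 3341 / 47240 = 0.07072 yr.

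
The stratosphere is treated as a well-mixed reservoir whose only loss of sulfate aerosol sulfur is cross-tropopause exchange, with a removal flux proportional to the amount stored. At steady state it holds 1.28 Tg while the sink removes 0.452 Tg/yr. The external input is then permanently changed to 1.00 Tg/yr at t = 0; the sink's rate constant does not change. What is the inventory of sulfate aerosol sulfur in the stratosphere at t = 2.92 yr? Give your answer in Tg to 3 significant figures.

τ = M₀/F₀ = 1.28/0.452 = 2.832 yr; rate constant k = 1/τ.
New steady state M_∞ = F₁/k = F₁·τ = 1.00 × 2.832 = 2.8319 Tg.
M(t) = M_∞ + (M₀ − M_∞)·e^(−t/τ); t/τ = 2.92/2.832 = 1.031, so e^(−t/τ) = 0.3566.
M(t) = 2.8319 − 1.552 × 0.3566 = 2.2785 Tg.

2.28 Tg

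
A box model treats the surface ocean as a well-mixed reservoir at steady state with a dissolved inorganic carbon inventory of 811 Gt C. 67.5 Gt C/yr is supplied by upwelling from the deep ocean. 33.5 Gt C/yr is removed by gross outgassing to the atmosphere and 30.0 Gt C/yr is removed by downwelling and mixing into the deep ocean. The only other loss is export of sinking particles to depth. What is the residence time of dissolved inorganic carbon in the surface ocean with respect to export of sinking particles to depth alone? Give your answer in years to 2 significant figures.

200 yr

At steady state ΣF_in = ΣF_out.
ΣF_in = 67.500 Gt C/yr.
Export of sinking particles to depth flux = ΣF_in − (33.5 + 30.0) = 67.500 − 63.50 = 4.000 Gt C/yr.
τ = M / F = 811 / 4.000 = 202.8 yr.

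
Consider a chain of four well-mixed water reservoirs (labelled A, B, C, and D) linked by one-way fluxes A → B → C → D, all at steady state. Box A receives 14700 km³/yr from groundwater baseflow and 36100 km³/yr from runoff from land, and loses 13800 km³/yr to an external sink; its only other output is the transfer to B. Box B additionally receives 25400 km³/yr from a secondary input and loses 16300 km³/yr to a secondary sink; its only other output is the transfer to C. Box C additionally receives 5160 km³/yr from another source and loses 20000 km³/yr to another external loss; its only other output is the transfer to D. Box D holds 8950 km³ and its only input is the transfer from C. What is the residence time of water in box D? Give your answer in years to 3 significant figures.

0.286 yr

Box A: F(A→B) = (14700 + 36100) − 13800 = 37000 km³/yr.
Box B: F(B→C) = (37000 + 25400) − 16300 = 46100 km³/yr.
Box C: F(C→D) = (46100 + 5160) − 20000 = 31260 km³/yr.
Box D throughput = its input = 31260 km³/yr; τ = 8950 / 31260 = 0.2863 yr.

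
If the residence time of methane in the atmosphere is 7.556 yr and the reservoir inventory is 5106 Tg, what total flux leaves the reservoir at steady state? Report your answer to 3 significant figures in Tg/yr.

676 Tg/yr

F = M / τ = 5106 / 7.556 = 675.8 Tg/yr.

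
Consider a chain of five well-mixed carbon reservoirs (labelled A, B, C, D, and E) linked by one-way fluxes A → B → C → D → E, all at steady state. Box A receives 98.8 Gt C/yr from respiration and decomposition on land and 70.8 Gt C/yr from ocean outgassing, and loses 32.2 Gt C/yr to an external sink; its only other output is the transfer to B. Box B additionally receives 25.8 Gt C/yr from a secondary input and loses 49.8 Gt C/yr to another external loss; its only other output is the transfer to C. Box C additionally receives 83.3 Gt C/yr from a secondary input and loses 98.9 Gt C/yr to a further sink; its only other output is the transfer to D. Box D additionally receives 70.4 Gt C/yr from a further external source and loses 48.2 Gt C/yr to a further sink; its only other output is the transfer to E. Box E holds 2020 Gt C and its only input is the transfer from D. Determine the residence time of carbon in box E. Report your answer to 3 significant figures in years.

16.8 yr

Box A: F(A→B) = (98.8 + 70.8) − 32.2 = 137.40 Gt C/yr.
Box B: F(B→C) = (137.40 + 25.8) − 49.8 = 113.40 Gt C/yr.
Box C: F(C→D) = (113.40 + 83.3) − 98.9 = 97.800 Gt C/yr.
Box D: F(D→E) = (97.800 + 70.4) − 48.2 = 120.00 Gt C/yr.
Box E throughput = its input = 120.00 Gt C/yr; τ = 2020 / 120.00 = 16.83 yr.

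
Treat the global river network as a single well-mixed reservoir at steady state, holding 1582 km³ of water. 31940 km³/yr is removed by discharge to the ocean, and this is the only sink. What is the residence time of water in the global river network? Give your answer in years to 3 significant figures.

0.0495 yr

τ = M / F = 1582 / 31940 = 0.04953 yr.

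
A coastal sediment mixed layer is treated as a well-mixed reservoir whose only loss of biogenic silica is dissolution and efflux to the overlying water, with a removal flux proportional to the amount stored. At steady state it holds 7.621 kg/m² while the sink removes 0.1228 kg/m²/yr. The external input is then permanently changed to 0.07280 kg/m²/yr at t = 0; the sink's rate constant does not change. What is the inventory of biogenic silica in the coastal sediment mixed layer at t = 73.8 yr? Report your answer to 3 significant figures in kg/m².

5.46 kg/m²

The sink rate constant is k = F₀/M₀ = 0.1228/7.621 = 0.01611 yr⁻¹.
Solving dM/dt = F₁ − kM with M(0) = M₀ gives M(t) = F₁/k + (M₀ − F₁/k)·e^(−kt).
F₁/k = 0.07280/0.01611 = 4.5180 kg/m²; kt = 0.01611 × 73.8 = 1.189, e^(−kt) = 0.3045.
M(73.8) = 4.5180 + (7.621 − 4.5180) × 0.3045 = 4.5180 + 0.9448 = 5.4628 kg/m².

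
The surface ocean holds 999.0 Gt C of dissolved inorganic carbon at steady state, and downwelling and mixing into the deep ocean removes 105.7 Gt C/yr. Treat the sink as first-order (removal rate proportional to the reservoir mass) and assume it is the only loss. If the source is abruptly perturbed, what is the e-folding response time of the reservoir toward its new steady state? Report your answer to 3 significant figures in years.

For a linear reservoir the response time equals the residence time τ = M/F.
τ = 999.0 / 105.7 = 9.451 yr.

9.45 yr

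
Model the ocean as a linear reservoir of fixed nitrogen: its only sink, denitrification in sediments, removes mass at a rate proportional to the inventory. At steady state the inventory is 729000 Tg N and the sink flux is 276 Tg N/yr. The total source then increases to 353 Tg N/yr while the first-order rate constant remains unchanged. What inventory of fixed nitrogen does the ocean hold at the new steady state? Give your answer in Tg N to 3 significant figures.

Rate constant k = F/M = 276 / 729000 = 0.0003786 yr⁻¹.
At the new steady state, source = k·M_new ⇒ M_new = 353 / 0.0003786 = 932400 Tg N.
(Equivalently M_new = M × F_new/F_old = 729000 × 353/276.)

932000 Tg N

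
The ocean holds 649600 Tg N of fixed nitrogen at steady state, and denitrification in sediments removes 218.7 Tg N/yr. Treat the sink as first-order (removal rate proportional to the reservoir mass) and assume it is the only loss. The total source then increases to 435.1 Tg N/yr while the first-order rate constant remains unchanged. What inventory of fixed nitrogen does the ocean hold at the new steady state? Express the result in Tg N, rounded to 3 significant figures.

Rate constant k = F/M = 218.7 / 649600 = 0.0003367 yr⁻¹.
At the new steady state, source = k·M_new ⇒ M_new = 435.1 / 0.0003367 = 1.292×10^6 Tg N.
(Equivalently M_new = M × F_new/F_old = 649600 × 435.1/218.7.)

1.29×10^6 Tg N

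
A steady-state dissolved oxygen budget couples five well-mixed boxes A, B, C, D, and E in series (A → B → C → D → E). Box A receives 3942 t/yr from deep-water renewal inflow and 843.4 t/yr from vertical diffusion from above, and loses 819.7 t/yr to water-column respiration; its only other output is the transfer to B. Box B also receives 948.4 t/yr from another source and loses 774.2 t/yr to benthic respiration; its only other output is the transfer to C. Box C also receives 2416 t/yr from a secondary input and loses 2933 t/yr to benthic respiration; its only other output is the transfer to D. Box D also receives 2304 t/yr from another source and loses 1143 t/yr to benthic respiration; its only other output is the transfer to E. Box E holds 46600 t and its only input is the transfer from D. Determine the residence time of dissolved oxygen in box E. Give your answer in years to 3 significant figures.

Box A: F(A→B) = (3942 + 843.4) − 819.7 = 3965.7 t/yr.
Box B: F(B→C) = (3965.7 + 948.4) − 774.2 = 4139.9 t/yr.
Box C: F(C→D) = (4139.9 + 2416) − 2933 = 3622.9 t/yr.
Box D: F(D→E) = (3622.9 + 2304) − 1143 = 4783.9 t/yr.
Box E throughput = its input = 4783.9 t/yr; τ = 46600 / 4783.9 = 9.741 yr.

9.74 yr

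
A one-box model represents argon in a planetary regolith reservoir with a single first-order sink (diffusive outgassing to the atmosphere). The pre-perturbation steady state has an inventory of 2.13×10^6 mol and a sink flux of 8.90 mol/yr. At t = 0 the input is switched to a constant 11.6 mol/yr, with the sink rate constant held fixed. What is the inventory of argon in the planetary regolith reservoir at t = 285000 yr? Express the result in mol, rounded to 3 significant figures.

2.58×10^6 mol

τ = M₀/F₀ = 2.13×10^6/8.90 = 239300 yr; rate constant k = 1/τ.
New steady state M_∞ = F₁/k = F₁·τ = 11.6 × 239300 = 2.7762×10^6 mol.
M(t) = M_∞ + (M₀ − M_∞)·e^(−t/τ); t/τ = 285000/239300 = 1.191, so e^(−t/τ) = 0.3040.
M(t) = 2.7762×10^6 − 646200 × 0.3040 = 2.5798×10^6 mol.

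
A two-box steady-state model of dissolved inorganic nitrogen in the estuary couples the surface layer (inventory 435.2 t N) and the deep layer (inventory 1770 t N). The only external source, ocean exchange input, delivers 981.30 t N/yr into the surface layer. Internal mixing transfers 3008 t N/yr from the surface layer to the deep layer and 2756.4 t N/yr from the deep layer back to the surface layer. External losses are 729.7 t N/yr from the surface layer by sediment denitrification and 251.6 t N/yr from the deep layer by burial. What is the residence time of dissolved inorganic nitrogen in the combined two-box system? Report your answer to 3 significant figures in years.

Treat the two boxes together as one reservoir: the mixing fluxes between them are internal recycling, so τ = ΣM / Σ(external losses).
M_total = 435.2 + 1770 = 2205.2 t N.
ΣF_external_out = 729.7 + 251.6 = 981.30 t N/yr.
τ = M_total / ΣF_ext = 2205.2 / 981.30 = 2.247 yr.

2.25 yr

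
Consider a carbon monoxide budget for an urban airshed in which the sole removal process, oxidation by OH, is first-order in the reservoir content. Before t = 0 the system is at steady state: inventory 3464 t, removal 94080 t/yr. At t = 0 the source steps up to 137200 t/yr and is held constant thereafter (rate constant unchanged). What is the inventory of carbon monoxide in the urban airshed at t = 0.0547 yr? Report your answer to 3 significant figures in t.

4690 t

Residence time τ = M₀/F₀ = 0.03682 yr. The eventual steady state is M_∞ = M₀·(F₁/F₀) = 3464 × 137200/94080 = 5051.7 t.
The anomaly ΔM(t) = M(t) − M_∞ decays as ΔM₀·e^(−t/τ) with ΔM₀ = 3464 − 5051.7 = −1588 t.
At t = 0.0547 yr, e^(−t/τ) = e^(−1.486) = 0.2264, so ΔM = −359.4 t and M = 5051.7 − 359.4 = 4692.3 t.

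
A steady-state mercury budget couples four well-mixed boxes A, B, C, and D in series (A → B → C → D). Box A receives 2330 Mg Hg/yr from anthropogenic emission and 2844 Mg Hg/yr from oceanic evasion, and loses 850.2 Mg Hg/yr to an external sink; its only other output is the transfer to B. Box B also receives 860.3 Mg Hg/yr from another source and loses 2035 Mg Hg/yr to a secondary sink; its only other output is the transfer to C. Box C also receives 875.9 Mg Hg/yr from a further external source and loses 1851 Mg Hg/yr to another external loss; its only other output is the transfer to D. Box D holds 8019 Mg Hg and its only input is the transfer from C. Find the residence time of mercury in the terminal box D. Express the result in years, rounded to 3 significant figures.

Box A: F(A→B) = (2330 + 2844) − 850.2 = 4323.8 Mg Hg/yr.
Box B: F(B→C) = (4323.8 + 860.3) − 2035 = 3149.1 Mg Hg/yr.
Box C: F(C→D) = (3149.1 + 875.9) − 1851 = 2174.0 Mg Hg/yr.
Box D throughput = its input = 2174.0 Mg Hg/yr; τ = 8019 / 2174.0 = 3.689 yr.

3.69 yr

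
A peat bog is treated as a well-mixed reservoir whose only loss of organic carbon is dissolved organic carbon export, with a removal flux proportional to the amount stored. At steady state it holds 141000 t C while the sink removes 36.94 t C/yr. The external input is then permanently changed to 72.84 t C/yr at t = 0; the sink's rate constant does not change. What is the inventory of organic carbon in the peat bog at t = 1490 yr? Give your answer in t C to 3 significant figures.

185000 t C

The sink rate constant is k = F₀/M₀ = 36.94/141000 = 0.0002620 yr⁻¹.
Solving dM/dt = F₁ − kM with M(0) = M₀ gives M(t) = F₁/k + (M₀ − F₁/k)·e^(−kt).
F₁/k = 72.84/0.0002620 = 278030 t C; kt = 0.0002620 × 1490 = 0.3904, e^(−kt) = 0.6768.
M(1490) = 278030 + (141000 − 278030) × 0.6768 = 278030 − 92740 = 185290 t C.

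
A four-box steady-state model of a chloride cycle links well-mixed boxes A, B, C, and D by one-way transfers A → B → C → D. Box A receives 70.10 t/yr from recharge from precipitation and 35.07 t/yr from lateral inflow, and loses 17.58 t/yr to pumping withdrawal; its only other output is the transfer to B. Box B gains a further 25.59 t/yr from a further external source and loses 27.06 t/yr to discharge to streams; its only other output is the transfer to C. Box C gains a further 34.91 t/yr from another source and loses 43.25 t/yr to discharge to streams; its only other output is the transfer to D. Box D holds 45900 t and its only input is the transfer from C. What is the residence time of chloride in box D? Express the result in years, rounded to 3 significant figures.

Box A: F(A→B) = (70.10 + 35.07) − 17.58 = 87.590 t/yr.
Box B: F(B→C) = (87.590 + 25.59) − 27.06 = 86.120 t/yr.
Box C: F(C→D) = (86.120 + 34.91) − 43.25 = 77.780 t/yr.
Box D throughput = its input = 77.780 t/yr; τ = 45900 / 77.780 = 590.1 yr.

590 yr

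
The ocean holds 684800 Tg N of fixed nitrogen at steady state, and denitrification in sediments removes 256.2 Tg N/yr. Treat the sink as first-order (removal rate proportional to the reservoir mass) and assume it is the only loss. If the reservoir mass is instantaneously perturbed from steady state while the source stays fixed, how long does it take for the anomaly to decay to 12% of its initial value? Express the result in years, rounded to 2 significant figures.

For a linear reservoir the anomaly decays as exp(−t/τ) with τ = M/F = 684800/256.2 = 2673 yr.
exp(−t/τ) = 0.12 ⇒ t = −τ ln(0.12) = 2673 × 2.120 = 5667 yr.

5700 yr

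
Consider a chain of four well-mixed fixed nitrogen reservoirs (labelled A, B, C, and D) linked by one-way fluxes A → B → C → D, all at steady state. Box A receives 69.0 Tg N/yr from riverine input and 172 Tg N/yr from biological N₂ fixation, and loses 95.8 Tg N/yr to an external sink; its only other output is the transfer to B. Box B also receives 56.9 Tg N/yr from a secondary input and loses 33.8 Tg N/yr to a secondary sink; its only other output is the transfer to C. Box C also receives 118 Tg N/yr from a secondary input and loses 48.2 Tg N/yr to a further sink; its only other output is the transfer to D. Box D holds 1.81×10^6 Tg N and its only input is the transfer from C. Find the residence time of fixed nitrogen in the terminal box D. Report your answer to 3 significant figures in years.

7600 yr

Box A: F(A→B) = (69.0 + 172) − 95.8 = 145.20 Tg N/yr.
Box B: F(B→C) = (145.20 + 56.9) − 33.8 = 168.30 Tg N/yr.
Box C: F(C→D) = (168.30 + 118) − 48.2 = 238.10 Tg N/yr.
Box D throughput = its input = 238.10 Tg N/yr; τ = 1.81×10^6 / 238.10 = 7602 yr.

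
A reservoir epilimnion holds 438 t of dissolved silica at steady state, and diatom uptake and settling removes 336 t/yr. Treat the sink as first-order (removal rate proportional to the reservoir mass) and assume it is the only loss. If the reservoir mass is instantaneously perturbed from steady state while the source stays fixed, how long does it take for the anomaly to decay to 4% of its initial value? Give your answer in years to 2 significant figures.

4.2 yr

For a linear reservoir the anomaly decays as exp(−t/τ) with τ = M/F = 438/336 = 1.304 yr.
exp(−t/τ) = 0.04 ⇒ t = −τ ln(0.04) = 1.304 × 3.219 = 4.196 yr.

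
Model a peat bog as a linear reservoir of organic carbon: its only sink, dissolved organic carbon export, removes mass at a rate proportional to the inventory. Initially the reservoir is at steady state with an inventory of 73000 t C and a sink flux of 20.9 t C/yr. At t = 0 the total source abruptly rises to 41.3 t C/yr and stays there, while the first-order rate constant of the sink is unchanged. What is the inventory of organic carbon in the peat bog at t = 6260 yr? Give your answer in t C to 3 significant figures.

Residence time τ = M₀/F₀ = 3493 yr. The eventual steady state is M_∞ = M₀·(F₁/F₀) = 73000 × 41.3/20.9 = 144250 t C.
The anomaly ΔM(t) = M(t) − M_∞ decays as ΔM₀·e^(−t/τ) with ΔM₀ = 73000 − 144250 = −71250 t C.
At t = 6260 yr, e^(−t/τ) = e^(−1.792) = 0.1666, so ΔM = −11870 t C and M = 144250 − 11870 = 132380 t C.

132000 t C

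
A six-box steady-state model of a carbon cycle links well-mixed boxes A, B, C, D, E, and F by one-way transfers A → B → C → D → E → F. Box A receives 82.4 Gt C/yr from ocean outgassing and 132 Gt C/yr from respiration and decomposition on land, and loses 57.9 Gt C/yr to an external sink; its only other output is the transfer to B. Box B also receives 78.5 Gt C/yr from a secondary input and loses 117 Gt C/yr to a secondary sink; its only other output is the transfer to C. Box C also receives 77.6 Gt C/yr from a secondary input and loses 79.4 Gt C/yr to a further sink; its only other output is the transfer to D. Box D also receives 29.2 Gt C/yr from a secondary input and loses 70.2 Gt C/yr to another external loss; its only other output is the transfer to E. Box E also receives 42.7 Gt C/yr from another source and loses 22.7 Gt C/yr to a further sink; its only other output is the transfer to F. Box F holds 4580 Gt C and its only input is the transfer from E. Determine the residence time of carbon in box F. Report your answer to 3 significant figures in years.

Box A: F(A→B) = (82.4 + 132) − 57.9 = 156.50 Gt C/yr.
Box B: F(B→C) = (156.50 + 78.5) − 117 = 118.00 Gt C/yr.
Box C: F(C→D) = (118.00 + 77.6) − 79.4 = 116.20 Gt C/yr.
Box D: F(D→E) = (116.20 + 29.2) − 70.2 = 75.200 Gt C/yr.
Box E: F(E→F) = (75.200 + 42.7) − 22.7 = 95.200 Gt C/yr.
Box F throughput = its input = 95.200 Gt C/yr; τ = 4580 / 95.200 = 48.11 yr.

48.1 yr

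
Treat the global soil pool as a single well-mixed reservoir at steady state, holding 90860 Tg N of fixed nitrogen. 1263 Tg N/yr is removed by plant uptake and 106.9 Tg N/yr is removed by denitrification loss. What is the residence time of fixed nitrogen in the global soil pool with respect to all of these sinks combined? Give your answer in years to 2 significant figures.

66 yr

Total removal flux = 1263 + 106.9 = 1369.9 Tg N/yr.
τ = M / ΣF_out = 90860 / 1369.9 = 66.33 yr.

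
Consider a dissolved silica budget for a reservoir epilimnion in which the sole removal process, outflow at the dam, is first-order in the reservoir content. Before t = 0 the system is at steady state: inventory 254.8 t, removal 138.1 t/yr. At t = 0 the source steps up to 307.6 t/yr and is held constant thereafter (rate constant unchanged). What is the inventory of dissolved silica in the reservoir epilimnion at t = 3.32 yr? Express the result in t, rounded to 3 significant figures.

τ = M₀/F₀ = 254.8/138.1 = 1.845 yr; rate constant k = 1/τ.
New steady state M_∞ = F₁/k = F₁·τ = 307.6 × 1.845 = 567.53 t.
M(t) = M_∞ + (M₀ − M_∞)·e^(−t/τ); t/τ = 3.32/1.845 = 1.799, so e^(−t/τ) = 0.1654.
M(t) = 567.53 − 312.7 × 0.1654 = 515.81 t.

516 t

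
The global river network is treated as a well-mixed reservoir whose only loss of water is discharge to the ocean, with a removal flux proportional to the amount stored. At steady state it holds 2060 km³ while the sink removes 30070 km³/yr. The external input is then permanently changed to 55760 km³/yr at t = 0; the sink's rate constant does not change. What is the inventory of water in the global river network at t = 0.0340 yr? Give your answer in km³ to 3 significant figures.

2750 km³

τ = M₀/F₀ = 2060/30070 = 0.06851 yr; rate constant k = 1/τ.
New steady state M_∞ = F₁/k = F₁·τ = 55760 × 0.06851 = 3819.9 km³.
M(t) = M_∞ + (M₀ − M_∞)·e^(−t/τ); t/τ = 0.0340/0.06851 = 0.4963, so e^(−t/τ) = 0.6088.
M(t) = 3819.9 − 1760 × 0.6088 = 2748.5 km³.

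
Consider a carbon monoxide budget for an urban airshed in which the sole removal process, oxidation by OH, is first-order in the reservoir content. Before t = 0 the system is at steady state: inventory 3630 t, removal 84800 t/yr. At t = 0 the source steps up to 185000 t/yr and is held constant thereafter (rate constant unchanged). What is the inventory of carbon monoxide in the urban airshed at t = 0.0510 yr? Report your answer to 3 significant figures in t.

6620 t

τ = M₀/F₀ = 3630/84800 = 0.04281 yr; rate constant k = 1/τ.
New steady state M_∞ = F₁/k = F₁·τ = 185000 × 0.04281 = 7919.2 t.
M(t) = M_∞ + (M₀ − M_∞)·e^(−t/τ); t/τ = 0.0510/0.04281 = 1.191, so e^(−t/τ) = 0.3038.
M(t) = 7919.2 − 4289 × 0.3038 = 6616.2 t.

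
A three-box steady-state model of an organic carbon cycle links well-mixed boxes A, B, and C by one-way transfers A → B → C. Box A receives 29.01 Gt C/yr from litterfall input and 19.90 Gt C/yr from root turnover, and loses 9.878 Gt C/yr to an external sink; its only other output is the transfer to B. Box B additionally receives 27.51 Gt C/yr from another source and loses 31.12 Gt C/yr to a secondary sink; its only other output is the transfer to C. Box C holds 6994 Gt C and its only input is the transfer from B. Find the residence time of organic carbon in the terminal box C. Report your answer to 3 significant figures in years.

Box A: F(A→B) = (29.01 + 19.90) − 9.878 = 39.032 Gt C/yr.
Box B: F(B→C) = (39.032 + 27.51) − 31.12 = 35.422 Gt C/yr.
Box C throughput = its input = 35.422 Gt C/yr; τ = 6994 / 35.422 = 197.4 yr.

197 yr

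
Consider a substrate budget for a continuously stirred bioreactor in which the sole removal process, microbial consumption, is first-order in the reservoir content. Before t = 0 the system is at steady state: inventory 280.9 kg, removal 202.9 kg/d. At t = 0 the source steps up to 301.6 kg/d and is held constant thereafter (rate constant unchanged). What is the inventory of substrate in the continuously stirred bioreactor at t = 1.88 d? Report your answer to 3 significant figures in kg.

Residence time τ = M₀/F₀ = 1.384 d. The eventual steady state is M_∞ = M₀·(F₁/F₀) = 280.9 × 301.6/202.9 = 417.54 kg.
The anomaly ΔM(t) = M(t) − M_∞ decays as ΔM₀·e^(−t/τ) with ΔM₀ = 280.9 − 417.54 = −136.6 kg.
At t = 1.88 d, e^(−t/τ) = e^(−1.358) = 0.2572, so ΔM = −35.14 kg and M = 417.54 − 35.14 = 382.40 kg.

382 kg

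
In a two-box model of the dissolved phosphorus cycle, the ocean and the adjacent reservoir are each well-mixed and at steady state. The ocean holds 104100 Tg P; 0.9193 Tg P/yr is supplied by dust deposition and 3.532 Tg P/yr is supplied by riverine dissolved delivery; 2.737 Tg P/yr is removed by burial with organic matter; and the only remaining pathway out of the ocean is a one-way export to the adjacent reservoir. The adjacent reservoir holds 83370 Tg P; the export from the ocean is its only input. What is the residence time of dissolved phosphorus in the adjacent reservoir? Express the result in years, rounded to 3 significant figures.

48600 yr

Balance the ocean: ΣF_in = 0.9193 + 3.532 = 4.4513 Tg P/yr.
Export to the adjacent reservoir = ΣF_in − (2.737) = 1.7143 Tg P/yr.
At steady state the output of the adjacent reservoir equals its input, 1.7143 Tg P/yr.
τ = M / F = 83370 / 1.7143 = 48630 yr.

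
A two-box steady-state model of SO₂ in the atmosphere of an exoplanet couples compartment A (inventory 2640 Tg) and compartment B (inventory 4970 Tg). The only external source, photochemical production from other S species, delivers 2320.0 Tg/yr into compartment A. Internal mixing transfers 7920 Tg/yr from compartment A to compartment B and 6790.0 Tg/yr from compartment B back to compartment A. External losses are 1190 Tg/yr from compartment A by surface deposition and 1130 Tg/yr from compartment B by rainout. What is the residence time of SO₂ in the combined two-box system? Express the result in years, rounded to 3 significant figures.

Residence time in the combined system uses the total inventory and the total *external* removal — internal exchanges between the two boxes cancel.
M_total = 2640 + 4970 = 7610.0 Tg.
ΣF_external_out = 1190 + 1130 = 2320.0 Tg/yr.
τ = M_total / ΣF_ext = 7610.0 / 2320.0 = 3.280 yr.

3.28 yr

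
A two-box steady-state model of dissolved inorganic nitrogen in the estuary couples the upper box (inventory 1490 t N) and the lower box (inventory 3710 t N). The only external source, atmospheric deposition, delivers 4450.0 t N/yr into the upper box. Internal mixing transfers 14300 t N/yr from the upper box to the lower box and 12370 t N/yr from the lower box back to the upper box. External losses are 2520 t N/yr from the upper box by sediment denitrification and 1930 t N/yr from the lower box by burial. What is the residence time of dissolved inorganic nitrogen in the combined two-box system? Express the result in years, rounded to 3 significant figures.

Residence time in the combined system uses the total inventory and the total *external* removal — internal exchanges between the two boxes cancel.
M_total = 1490 + 3710 = 5200.0 t N.
ΣF_external_out = 2520 + 1930 = 4450.0 t N/yr.
τ = M_total / ΣF_ext = 5200.0 / 4450.0 = 1.169 yr.

1.17 yr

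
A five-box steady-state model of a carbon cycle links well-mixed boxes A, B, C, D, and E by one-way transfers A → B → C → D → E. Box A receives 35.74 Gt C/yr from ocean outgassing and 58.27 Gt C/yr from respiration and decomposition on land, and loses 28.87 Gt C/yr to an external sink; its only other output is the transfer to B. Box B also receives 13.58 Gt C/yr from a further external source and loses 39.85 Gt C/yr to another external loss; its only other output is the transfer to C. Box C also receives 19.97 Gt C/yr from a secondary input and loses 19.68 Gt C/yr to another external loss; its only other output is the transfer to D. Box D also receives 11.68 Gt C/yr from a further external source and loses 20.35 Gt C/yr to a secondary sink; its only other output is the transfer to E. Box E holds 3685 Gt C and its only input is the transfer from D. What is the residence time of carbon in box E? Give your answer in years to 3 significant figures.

Box A: F(A→B) = (35.74 + 58.27) − 28.87 = 65.140 Gt C/yr.
Box B: F(B→C) = (65.140 + 13.58) − 39.85 = 38.870 Gt C/yr.
Box C: F(C→D) = (38.870 + 19.97) − 19.68 = 39.160 Gt C/yr.
Box D: F(D→E) = (39.160 + 11.68) − 20.35 = 30.490 Gt C/yr.
Box E throughput = its input = 30.490 Gt C/yr; τ = 3685 / 30.490 = 120.9 yr.

121 yr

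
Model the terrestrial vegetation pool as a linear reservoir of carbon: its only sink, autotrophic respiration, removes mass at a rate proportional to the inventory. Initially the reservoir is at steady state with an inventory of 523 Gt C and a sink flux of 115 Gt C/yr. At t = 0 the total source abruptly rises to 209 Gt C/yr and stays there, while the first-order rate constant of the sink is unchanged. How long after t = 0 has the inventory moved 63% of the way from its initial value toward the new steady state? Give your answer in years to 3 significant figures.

τ = M₀/F₀ = 523/115 = 4.548 yr.
The remaining gap fraction is e^(−t/τ); 63% covered ⇒ e^(−t/τ) = 0.370.
t = −τ ln(0.370) = 4.548 × 0.9943 = 4.522 yr.

4.52 yr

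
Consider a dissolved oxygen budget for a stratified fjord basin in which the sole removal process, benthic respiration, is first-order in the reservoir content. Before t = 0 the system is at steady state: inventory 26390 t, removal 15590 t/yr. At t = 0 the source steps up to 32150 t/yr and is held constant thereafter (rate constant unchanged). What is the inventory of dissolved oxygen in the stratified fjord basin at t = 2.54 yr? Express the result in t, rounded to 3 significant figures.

48200 t

τ = M₀/F₀ = 26390/15590 = 1.693 yr; rate constant k = 1/τ.
New steady state M_∞ = F₁/k = F₁·τ = 32150 × 1.693 = 54422 t.
M(t) = M_∞ + (M₀ − M_∞)·e^(−t/τ); t/τ = 2.54/1.693 = 1.501, so e^(−t/τ) = 0.2230.
M(t) = 54422 − 28030 × 0.2230 = 48170 t.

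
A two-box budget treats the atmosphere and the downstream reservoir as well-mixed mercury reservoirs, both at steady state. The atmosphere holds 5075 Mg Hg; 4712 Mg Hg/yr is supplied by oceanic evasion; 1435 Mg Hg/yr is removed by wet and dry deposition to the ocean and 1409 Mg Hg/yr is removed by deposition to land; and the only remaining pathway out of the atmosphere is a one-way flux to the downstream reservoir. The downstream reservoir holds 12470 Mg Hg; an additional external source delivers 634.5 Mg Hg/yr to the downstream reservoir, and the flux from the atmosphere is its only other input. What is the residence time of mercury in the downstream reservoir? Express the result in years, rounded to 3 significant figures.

4.98 yr

Balance the atmosphere: ΣF_in = 4712.0 Mg Hg/yr.
Flux to the downstream reservoir = ΣF_in − (1435 + 1409) = 1868.0 Mg Hg/yr.
Total input to the downstream reservoir = 1868.0 + 634.5 = 2502.5 Mg Hg/yr; at steady state this equals its total output.
τ = M / F = 12470 / 2502.5 = 4.983 yr.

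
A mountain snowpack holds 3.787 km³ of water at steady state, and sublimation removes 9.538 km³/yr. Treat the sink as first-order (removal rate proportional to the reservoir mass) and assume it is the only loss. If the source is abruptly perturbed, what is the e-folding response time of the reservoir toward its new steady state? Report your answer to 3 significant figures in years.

For a linear reservoir the response time equals the residence time τ = M/F.
τ = 3.787 / 9.538 = 0.3970 yr.

0.397 yr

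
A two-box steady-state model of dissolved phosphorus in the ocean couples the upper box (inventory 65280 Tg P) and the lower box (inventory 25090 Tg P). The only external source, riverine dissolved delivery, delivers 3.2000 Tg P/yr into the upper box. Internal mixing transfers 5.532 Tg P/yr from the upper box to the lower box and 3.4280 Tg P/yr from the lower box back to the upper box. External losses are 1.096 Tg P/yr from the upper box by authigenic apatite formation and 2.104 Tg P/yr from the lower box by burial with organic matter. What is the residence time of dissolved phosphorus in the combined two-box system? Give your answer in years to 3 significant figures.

28200 yr

For the system as a whole, the A↔B exchange is internal and contributes nothing to the throughput; only the external sinks remove mass.
M_total = 65280 + 25090 = 90370 Tg P.
ΣF_external_out = 1.096 + 2.104 = 3.2000 Tg P/yr.
τ = M_total / ΣF_ext = 90370 / 3.2000 = 28240 yr.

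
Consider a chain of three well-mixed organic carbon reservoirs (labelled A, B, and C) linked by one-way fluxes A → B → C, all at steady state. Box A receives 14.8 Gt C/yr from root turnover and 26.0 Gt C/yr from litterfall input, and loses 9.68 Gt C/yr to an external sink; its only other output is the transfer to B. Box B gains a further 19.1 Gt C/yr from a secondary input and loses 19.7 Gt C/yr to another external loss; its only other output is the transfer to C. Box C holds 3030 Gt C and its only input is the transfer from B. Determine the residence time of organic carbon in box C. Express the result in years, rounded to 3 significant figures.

99.3 yr

Box A: F(A→B) = (14.8 + 26.0) − 9.68 = 31.120 Gt C/yr.
Box B: F(B→C) = (31.120 + 19.1) − 19.7 = 30.520 Gt C/yr.
Box C throughput = its input = 30.520 Gt C/yr; τ = 3030 / 30.520 = 99.28 yr.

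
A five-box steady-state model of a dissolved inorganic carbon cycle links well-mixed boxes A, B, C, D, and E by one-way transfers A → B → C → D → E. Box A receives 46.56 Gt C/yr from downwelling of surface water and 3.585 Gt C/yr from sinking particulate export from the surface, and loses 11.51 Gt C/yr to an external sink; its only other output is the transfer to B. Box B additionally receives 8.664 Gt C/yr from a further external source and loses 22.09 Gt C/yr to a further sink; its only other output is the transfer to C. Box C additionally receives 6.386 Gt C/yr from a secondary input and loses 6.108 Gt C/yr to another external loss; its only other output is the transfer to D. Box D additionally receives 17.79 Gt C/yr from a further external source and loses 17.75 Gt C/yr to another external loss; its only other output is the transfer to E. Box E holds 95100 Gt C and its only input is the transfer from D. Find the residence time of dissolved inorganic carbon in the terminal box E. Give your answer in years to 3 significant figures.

3730 yr

Box A: F(A→B) = (46.56 + 3.585) − 11.51 = 38.635 Gt C/yr.
Box B: F(B→C) = (38.635 + 8.664) − 22.09 = 25.209 Gt C/yr.
Box C: F(C→D) = (25.209 + 6.386) − 6.108 = 25.487 Gt C/yr.
Box D: F(D→E) = (25.487 + 17.79) − 17.75 = 25.527 Gt C/yr.
Box E throughput = its input = 25.527 Gt C/yr; τ = 95100 / 25.527 = 3725 yr.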